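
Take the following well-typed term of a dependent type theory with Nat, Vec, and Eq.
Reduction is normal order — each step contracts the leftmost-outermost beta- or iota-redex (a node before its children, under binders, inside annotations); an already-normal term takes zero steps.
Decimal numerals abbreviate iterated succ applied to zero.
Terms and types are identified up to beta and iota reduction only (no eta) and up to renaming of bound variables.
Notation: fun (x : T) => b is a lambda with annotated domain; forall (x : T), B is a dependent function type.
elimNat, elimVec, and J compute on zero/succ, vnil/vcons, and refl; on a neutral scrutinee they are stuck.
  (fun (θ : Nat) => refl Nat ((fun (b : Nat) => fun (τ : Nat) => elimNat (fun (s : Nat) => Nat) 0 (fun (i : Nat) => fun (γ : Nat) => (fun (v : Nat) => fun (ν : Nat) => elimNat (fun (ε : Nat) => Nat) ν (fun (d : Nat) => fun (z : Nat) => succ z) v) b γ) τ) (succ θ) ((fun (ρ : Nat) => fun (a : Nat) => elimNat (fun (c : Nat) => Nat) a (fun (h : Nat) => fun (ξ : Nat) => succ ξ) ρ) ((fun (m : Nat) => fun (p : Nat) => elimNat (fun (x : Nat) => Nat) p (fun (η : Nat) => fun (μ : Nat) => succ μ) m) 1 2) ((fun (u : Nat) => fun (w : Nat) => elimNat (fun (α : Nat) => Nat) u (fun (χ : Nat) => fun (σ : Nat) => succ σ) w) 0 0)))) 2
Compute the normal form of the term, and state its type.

reduced normal form:
  refl Nat 9
the term's type:
  Eq Nat 9 9


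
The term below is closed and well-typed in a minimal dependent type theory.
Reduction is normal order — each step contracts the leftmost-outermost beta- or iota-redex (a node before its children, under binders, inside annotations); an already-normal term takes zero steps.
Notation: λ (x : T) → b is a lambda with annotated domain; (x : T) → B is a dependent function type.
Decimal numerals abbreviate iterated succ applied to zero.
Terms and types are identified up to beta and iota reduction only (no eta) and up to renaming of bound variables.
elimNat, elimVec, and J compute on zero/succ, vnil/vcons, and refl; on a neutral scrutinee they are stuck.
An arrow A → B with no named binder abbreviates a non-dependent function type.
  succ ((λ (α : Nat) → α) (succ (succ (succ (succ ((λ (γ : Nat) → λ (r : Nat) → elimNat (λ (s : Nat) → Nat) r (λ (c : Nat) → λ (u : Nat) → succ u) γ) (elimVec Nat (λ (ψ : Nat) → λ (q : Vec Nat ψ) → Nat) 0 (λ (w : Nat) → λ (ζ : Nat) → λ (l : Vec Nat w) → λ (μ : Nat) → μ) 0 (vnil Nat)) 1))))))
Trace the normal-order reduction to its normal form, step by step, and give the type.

reduction (normal order):
  succ ((λ (α : Nat) → α) (succ (succ (succ (succ ((λ (γ : Nat) → λ (r : Nat) → elimNat (λ (s : Nat) → Nat) r (λ (c : Nat) → λ (u : Nat) → succ u) γ) (elimVec Nat (λ (ψ : Nat) → λ (q : Vec Nat ψ) → Nat) 0 (λ (w : Nat) → λ (ζ : Nat) → λ (l : Vec Nat w) → λ (μ : Nat) → μ) 0 (vnil Nat)) 1))))))
  ~> succ (succ (succ (succ (succ ((λ (α : Nat) → λ (γ : Nat) → elimNat (λ (r : Nat) → Nat) γ (λ (s : Nat) → λ (c : Nat) → succ c) α) (elimVec Nat (λ (u : Nat) → λ (ψ : Vec Nat u) → Nat) 0 (λ (q : Nat) → λ (w : Nat) → λ (ζ : Vec Nat q) → λ (l : Nat) → l) 0 (vnil Nat)) 1)))))
  ~> succ (succ (succ (succ (succ ((λ (α : Nat) → elimNat (λ (γ : Nat) → Nat) α (λ (r : Nat) → λ (s : Nat) → succ s) (elimVec Nat (λ (c : Nat) → λ (u : Vec Nat c) → Nat) 0 (λ (ψ : Nat) → λ (q : Nat) → λ (w : Vec Nat ψ) → λ (ζ : Nat) → ζ) 0 (vnil Nat))) 1)))))
  ~> succ (succ (succ (succ (succ (elimNat (λ (α : Nat) → Nat) 1 (λ (γ : Nat) → λ (r : Nat) → succ r) (elimVec Nat (λ (s : Nat) → λ (c : Vec Nat s) → Nat) 0 (λ (u : Nat) → λ (ψ : Nat) → λ (q : Vec Nat u) → λ (w : Nat) → w) 0 (vnil Nat)))))))
  ~> succ (succ (succ (succ (succ (elimNat (λ (α : Nat) → Nat) 1 (λ (γ : Nat) → λ (r : Nat) → succ r) 0)))))
  ~> 6
the term's type:
  Nat


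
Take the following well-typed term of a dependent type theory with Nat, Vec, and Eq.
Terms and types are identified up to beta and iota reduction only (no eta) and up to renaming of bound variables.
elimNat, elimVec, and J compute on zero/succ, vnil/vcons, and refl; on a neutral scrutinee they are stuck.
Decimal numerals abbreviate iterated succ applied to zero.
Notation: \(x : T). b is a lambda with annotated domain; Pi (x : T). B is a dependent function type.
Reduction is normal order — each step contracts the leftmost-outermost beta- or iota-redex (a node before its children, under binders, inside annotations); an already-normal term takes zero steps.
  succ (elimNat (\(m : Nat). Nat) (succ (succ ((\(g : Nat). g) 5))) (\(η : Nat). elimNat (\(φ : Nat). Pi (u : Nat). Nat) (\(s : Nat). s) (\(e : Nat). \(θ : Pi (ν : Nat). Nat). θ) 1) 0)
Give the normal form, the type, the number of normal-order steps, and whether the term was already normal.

normal form:
  8
type:
  Nat
reduction steps (normal order): 2
started in normal form: no
first redex: an elimNat iota-redex


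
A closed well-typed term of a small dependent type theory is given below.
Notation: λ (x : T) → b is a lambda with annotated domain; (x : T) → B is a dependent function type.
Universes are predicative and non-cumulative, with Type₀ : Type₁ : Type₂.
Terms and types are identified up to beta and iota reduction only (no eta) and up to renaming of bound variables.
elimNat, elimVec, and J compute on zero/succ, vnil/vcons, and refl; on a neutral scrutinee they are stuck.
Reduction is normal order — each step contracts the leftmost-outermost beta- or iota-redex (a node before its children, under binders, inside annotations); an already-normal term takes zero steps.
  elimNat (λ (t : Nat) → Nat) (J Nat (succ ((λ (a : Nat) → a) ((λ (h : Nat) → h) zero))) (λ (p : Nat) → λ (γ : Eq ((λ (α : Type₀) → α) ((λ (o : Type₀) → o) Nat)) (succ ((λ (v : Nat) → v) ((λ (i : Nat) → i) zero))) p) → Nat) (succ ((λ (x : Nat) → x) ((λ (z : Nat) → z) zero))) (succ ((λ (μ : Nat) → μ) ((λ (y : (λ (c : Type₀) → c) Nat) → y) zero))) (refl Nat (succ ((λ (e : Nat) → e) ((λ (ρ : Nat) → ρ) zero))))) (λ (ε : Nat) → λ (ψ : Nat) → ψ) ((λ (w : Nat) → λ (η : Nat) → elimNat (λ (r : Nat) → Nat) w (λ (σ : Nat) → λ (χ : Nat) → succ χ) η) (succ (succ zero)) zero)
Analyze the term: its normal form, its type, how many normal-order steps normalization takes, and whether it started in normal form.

resulting normal form:
  succ zero
type:
  Nat
normal-order step count: 13
term was already normal: no
first contracted redex: a J iota-redex


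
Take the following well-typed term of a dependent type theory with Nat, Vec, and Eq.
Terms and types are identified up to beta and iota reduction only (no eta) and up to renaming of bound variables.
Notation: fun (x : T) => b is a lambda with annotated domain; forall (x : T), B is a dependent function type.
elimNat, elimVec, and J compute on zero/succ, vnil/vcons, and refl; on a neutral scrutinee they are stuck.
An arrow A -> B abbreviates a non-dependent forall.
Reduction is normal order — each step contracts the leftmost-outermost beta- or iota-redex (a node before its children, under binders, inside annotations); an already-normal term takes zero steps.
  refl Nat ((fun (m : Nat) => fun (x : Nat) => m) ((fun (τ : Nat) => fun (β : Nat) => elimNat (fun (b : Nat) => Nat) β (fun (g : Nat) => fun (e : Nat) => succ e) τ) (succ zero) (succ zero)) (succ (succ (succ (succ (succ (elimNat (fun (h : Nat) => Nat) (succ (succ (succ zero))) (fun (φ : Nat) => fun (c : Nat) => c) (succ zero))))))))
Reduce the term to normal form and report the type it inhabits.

resulting normal form:
  refl Nat (succ (succ zero))
type:
  Eq Nat (succ (succ zero)) (succ (succ zero))


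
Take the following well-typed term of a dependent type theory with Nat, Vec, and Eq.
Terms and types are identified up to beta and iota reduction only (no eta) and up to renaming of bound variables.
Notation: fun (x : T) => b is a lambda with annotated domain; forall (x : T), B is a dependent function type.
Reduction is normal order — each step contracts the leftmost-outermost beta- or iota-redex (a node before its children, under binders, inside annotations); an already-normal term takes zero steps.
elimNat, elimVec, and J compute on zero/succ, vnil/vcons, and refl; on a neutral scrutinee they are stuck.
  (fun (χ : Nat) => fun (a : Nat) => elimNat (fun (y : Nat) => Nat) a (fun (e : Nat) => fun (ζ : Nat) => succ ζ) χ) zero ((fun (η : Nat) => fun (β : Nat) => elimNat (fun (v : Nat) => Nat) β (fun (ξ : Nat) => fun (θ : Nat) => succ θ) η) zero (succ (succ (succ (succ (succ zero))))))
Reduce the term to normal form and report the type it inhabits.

resulting normal form:
  succ (succ (succ (succ (succ zero))))
inferred type:
  Nat
observation: 6 normal-order steps separate the term from its normal form.


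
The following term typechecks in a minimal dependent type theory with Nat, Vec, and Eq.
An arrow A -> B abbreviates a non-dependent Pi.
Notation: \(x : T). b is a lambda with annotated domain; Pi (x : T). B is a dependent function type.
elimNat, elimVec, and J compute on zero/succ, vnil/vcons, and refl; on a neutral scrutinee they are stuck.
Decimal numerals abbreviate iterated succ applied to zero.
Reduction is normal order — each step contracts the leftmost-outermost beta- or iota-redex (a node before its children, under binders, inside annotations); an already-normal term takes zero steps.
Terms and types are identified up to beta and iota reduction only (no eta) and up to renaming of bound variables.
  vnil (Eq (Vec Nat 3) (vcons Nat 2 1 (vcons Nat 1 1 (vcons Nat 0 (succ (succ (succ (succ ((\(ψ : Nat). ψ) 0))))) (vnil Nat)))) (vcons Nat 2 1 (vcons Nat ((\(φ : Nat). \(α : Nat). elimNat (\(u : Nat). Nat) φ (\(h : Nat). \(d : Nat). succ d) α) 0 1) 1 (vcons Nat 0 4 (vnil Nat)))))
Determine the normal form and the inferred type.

normal form:
  vnil (Eq (Vec Nat 3) (vcons Nat 2 1 (vcons Nat 1 1 (vcons Nat 0 4 (vnil Nat)))) (vcons Nat 2 1 (vcons Nat 1 1 (vcons Nat 0 4 (vnil Nat)))))
type:
  Vec (Eq (Vec Nat 3) (vcons Nat 2 1 (vcons Nat 1 1 (vcons Nat 0 4 (vnil Nat)))) (vcons Nat 2 1 (vcons Nat 1 1 (vcons Nat 0 4 (vnil Nat))))) 0


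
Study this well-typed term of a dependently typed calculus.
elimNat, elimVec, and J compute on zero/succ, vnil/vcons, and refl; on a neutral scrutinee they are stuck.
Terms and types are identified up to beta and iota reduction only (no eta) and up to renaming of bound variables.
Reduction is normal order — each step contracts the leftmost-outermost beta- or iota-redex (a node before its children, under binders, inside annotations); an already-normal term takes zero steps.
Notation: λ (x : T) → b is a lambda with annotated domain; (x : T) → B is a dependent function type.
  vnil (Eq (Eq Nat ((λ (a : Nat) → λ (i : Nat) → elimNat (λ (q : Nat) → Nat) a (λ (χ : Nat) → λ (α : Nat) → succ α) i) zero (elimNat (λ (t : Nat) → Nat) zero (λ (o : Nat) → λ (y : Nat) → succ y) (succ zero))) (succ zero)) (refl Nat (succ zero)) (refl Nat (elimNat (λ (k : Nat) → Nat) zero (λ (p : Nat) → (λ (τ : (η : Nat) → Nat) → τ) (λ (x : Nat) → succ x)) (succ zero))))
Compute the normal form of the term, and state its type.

reduced normal form:
  vnil (Eq (Eq Nat (succ zero) (succ zero)) (refl Nat (succ zero)) (refl Nat (succ zero)))
the term's type:
  Vec (Eq (Eq Nat (succ zero) (succ zero)) (refl Nat (succ zero)) (refl Nat (succ zero))) zero


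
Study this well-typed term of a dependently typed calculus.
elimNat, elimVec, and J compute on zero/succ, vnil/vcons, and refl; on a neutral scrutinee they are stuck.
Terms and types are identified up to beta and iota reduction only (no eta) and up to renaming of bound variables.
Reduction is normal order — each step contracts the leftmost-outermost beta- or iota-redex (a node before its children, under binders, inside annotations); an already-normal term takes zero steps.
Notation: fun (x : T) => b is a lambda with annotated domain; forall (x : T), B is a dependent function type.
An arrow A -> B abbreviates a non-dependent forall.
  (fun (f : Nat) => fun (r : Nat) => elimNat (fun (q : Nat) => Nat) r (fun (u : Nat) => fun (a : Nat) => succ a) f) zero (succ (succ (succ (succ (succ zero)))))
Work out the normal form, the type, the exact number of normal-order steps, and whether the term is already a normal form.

normal form:
  succ (succ (succ (succ (succ zero))))
the term's type:
  Nat
reduction steps (normal order): 3
already normal: no
first redex: a beta-redex


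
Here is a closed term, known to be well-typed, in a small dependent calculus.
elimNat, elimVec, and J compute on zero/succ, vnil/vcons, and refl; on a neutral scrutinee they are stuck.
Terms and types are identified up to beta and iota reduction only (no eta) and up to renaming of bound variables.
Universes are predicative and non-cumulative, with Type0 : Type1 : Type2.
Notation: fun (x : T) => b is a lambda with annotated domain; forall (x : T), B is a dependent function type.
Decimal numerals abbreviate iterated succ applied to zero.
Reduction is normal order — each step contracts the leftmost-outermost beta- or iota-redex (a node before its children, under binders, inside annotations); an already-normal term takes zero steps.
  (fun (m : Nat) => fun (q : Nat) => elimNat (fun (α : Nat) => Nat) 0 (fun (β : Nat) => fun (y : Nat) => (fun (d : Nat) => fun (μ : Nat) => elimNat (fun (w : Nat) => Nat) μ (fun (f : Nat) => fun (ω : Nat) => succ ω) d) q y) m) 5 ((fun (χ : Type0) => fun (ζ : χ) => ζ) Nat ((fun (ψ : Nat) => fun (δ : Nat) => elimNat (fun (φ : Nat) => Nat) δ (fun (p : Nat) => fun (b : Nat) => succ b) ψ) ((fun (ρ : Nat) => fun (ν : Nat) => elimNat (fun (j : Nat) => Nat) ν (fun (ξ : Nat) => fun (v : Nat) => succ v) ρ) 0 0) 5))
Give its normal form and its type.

resulting normal form:
  25
the term's type:
  Nat
observation: 148 normal-order steps separate the term from its normal form.


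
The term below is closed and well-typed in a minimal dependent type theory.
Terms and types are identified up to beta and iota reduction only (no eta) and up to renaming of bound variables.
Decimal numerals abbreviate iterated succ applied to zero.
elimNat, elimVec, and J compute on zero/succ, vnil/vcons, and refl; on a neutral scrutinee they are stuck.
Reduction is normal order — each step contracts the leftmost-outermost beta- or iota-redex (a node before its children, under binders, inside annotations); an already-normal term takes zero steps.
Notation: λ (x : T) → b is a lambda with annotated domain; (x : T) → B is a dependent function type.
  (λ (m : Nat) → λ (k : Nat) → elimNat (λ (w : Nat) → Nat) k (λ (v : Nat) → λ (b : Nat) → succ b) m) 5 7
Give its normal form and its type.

reduced normal form:
  12
the term's type:
  Nat
observation: 18 normal-order steps normalize the term, beginning with a beta-redex.


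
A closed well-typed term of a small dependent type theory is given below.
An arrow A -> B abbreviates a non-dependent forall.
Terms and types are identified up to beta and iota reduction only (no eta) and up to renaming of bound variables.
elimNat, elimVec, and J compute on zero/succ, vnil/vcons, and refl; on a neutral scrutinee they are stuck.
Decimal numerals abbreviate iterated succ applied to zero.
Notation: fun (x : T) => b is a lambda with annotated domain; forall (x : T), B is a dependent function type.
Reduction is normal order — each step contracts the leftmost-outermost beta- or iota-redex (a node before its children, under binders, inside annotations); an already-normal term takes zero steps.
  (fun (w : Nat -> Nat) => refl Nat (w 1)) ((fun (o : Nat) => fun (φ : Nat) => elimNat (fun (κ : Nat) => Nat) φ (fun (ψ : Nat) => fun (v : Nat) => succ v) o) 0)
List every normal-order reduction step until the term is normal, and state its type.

normal-order reduction:
  (fun (w : Nat -> Nat) => refl Nat (w 1)) ((fun (o : Nat) => fun (φ : Nat) => elimNat (fun (κ : Nat) => Nat) φ (fun (ψ : Nat) => fun (v : Nat) => succ v) o) 0)
  ~> refl Nat ((fun (w : Nat) => fun (o : Nat) => elimNat (fun (φ : Nat) => Nat) o (fun (κ : Nat) => fun (ψ : Nat) => succ ψ) w) 0 1)
  ~> refl Nat ((fun (w : Nat) => elimNat (fun (o : Nat) => Nat) w (fun (φ : Nat) => fun (κ : Nat) => succ κ) 0) 1)
  ~> refl Nat (elimNat (fun (w : Nat) => Nat) 1 (fun (o : Nat) => fun (φ : Nat) => succ φ) 0)
  ~> refl Nat 1
the term's type:
  Eq Nat 1 1


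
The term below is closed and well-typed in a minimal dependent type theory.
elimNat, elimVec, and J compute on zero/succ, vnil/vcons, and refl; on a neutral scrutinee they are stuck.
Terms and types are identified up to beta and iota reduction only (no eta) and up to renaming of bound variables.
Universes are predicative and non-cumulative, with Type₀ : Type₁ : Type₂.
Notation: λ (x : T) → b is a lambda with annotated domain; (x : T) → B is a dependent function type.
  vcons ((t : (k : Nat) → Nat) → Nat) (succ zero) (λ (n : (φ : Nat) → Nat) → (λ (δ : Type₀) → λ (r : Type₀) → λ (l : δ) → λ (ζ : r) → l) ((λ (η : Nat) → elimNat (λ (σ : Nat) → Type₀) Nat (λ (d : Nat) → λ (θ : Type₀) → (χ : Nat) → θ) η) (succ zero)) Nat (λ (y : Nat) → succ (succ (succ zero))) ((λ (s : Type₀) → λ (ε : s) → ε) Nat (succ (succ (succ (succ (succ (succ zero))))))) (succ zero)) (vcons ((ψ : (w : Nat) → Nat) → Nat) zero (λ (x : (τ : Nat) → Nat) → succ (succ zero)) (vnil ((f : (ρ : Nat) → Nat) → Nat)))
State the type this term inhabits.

inferred type:
  Vec ((t : (k : Nat) → Nat) → Nat) (succ (succ zero))


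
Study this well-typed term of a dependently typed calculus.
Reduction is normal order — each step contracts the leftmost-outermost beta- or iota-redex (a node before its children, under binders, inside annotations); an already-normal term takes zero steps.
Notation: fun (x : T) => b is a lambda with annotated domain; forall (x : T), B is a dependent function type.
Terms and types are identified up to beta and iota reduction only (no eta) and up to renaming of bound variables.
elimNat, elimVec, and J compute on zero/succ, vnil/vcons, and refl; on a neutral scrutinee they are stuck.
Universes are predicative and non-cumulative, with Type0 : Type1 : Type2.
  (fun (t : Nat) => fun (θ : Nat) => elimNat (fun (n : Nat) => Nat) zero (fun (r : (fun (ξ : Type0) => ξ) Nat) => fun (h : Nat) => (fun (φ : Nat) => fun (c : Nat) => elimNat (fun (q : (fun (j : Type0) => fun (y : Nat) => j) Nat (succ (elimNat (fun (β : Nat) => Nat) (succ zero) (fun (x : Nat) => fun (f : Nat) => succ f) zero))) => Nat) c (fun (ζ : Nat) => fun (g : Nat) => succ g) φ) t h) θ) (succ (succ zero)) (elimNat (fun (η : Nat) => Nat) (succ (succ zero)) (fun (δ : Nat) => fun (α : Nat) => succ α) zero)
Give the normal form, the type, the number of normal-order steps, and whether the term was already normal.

normal form:
  succ (succ (succ (succ zero)))
inferred type:
  Nat
steps to reach normal form (normal order): 20
already normal: no
first redex: a beta-redex


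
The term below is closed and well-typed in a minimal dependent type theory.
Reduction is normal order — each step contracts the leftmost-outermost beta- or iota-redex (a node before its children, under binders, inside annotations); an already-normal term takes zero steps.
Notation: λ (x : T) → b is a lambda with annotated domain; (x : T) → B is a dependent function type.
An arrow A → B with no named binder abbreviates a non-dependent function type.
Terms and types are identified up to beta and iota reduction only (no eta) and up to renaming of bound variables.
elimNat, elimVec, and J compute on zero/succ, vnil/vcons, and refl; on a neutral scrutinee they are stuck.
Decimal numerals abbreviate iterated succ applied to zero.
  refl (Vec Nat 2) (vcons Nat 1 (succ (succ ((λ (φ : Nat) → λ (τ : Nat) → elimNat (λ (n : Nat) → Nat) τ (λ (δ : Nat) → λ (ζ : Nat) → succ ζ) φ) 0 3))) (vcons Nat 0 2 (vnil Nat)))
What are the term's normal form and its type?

resulting normal form:
  refl (Vec Nat 2) (vcons Nat 1 5 (vcons Nat 0 2 (vnil Nat)))
type:
  Eq (Vec Nat 2) (vcons Nat 1 5 (vcons Nat 0 2 (vnil Nat))) (vcons Nat 1 5 (vcons Nat 0 2 (vnil Nat)))
observation: 3 normal-order steps separate the term from its normal form.


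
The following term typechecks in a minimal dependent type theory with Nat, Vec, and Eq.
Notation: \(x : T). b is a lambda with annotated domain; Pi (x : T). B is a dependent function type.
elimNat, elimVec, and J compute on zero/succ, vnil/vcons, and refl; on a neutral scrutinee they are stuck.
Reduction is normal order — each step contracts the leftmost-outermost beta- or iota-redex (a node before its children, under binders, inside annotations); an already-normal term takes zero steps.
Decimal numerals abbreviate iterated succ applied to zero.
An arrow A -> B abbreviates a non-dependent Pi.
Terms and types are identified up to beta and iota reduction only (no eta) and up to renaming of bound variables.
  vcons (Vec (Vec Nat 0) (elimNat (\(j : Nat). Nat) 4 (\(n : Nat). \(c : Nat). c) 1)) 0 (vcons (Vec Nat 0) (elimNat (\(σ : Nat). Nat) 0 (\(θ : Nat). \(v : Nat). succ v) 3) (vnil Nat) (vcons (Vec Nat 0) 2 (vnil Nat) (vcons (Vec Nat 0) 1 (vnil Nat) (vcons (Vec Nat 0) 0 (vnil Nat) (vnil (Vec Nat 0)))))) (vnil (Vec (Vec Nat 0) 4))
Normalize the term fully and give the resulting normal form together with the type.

reduced normal form:
  vcons (Vec (Vec Nat 0) 4) 0 (vcons (Vec Nat 0) 3 (vnil Nat) (vcons (Vec Nat 0) 2 (vnil Nat) (vcons (Vec Nat 0) 1 (vnil Nat) (vcons (Vec Nat 0) 0 (vnil Nat) (vnil (Vec Nat 0)))))) (vnil (Vec (Vec Nat 0) 4))
type:
  Vec (Vec (Vec Nat 0) 4) 1
observation: 14 normal-order steps separate the term from its normal form.


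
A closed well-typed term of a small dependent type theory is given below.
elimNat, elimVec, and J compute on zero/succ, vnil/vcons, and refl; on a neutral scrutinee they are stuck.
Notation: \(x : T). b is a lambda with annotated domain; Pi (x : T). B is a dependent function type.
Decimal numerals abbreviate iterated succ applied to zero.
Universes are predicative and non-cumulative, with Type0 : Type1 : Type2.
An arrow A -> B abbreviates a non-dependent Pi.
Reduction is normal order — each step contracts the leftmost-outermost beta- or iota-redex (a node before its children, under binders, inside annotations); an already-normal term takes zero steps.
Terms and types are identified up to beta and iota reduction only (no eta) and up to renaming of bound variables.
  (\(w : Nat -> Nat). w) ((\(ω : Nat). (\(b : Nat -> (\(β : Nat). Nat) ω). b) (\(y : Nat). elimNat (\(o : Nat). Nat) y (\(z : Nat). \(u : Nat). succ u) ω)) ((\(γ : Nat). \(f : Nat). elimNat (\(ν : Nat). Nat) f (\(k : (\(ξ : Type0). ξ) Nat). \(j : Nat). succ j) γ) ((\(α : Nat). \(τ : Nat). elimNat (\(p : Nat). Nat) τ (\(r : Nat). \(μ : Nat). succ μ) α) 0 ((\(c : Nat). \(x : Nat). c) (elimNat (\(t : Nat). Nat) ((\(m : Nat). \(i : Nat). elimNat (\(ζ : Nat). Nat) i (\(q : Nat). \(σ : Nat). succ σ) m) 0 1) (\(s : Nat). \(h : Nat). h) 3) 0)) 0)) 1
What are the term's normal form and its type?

resulting normal form:
  2
inferred type:
  Nat


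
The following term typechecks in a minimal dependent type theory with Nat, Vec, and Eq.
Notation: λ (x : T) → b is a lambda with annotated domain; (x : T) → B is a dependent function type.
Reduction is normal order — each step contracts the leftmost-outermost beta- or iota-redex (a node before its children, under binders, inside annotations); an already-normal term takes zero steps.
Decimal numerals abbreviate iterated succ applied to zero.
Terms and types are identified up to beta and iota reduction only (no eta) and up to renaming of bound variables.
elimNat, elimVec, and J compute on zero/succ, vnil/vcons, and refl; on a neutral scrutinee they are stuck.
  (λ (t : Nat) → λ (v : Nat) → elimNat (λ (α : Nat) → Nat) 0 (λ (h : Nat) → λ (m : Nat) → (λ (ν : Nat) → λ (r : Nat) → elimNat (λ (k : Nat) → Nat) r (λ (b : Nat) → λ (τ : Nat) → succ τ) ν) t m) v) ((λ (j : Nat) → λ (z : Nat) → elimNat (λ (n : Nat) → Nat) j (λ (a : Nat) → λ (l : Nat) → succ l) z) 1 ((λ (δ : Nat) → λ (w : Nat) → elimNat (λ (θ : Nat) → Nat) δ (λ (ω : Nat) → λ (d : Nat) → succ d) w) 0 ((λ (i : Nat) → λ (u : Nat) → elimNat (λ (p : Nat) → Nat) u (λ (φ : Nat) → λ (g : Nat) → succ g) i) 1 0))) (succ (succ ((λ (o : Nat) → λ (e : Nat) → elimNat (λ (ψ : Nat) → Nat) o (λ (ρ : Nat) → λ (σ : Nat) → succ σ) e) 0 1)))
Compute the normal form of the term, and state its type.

normal form:
  6
type:
  Nat
observation: 99 normal-order steps normalize the term, beginning with a beta-redex.


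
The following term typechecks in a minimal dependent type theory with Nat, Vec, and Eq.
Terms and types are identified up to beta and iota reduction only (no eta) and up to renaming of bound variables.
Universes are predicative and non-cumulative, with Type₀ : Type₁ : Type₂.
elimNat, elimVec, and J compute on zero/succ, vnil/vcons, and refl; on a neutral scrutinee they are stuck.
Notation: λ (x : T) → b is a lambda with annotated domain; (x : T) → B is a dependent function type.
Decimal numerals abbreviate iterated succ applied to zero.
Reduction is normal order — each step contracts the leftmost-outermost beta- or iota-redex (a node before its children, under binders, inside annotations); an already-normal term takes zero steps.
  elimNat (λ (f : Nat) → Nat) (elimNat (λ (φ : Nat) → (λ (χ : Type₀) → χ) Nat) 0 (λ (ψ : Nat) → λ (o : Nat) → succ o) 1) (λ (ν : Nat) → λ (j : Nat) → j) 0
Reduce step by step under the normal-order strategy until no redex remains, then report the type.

reduction (normal order):
  elimNat (λ (f : Nat) → Nat) (elimNat (λ (φ : Nat) → (λ (χ : Type₀) → χ) Nat) 0 (λ (ψ : Nat) → λ (o : Nat) → succ o) 1) (λ (ν : Nat) → λ (j : Nat) → j) 0
  ~> elimNat (λ (f : Nat) → (λ (φ : Type₀) → φ) Nat) 0 (λ (χ : Nat) → λ (ψ : Nat) → succ ψ) 1
  ~> (λ (f : Nat) → λ (φ : Nat) → succ φ) 0 (elimNat (λ (χ : Nat) → (λ (ψ : Type₀) → ψ) Nat) 0 (λ (o : Nat) → λ (ν : Nat) → succ ν) 0)
  ~> (λ (f : Nat) → succ f) (elimNat (λ (φ : Nat) → (λ (χ : Type₀) → χ) Nat) 0 (λ (ψ : Nat) → λ (o : Nat) → succ o) 0)
  ~> succ (elimNat (λ (f : Nat) → (λ (φ : Type₀) → φ) Nat) 0 (λ (χ : Nat) → λ (ψ : Nat) → succ ψ) 0)
  ~> 1
type:
  Nat


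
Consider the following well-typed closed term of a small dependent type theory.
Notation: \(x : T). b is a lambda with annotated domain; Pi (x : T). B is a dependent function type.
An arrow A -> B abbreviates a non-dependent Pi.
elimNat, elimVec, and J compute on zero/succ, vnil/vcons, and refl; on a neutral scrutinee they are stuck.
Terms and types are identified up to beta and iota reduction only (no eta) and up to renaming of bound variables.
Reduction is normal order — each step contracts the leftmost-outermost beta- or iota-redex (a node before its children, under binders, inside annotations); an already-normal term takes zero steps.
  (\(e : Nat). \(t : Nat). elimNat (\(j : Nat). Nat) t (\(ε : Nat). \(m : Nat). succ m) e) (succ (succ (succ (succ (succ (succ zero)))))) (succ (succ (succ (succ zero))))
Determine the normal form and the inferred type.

normal form:
  succ (succ (succ (succ (succ (succ (succ (succ (succ (succ zero)))))))))
inferred type:
  Nat
observation: 21 normal-order steps separate the term from its normal form.


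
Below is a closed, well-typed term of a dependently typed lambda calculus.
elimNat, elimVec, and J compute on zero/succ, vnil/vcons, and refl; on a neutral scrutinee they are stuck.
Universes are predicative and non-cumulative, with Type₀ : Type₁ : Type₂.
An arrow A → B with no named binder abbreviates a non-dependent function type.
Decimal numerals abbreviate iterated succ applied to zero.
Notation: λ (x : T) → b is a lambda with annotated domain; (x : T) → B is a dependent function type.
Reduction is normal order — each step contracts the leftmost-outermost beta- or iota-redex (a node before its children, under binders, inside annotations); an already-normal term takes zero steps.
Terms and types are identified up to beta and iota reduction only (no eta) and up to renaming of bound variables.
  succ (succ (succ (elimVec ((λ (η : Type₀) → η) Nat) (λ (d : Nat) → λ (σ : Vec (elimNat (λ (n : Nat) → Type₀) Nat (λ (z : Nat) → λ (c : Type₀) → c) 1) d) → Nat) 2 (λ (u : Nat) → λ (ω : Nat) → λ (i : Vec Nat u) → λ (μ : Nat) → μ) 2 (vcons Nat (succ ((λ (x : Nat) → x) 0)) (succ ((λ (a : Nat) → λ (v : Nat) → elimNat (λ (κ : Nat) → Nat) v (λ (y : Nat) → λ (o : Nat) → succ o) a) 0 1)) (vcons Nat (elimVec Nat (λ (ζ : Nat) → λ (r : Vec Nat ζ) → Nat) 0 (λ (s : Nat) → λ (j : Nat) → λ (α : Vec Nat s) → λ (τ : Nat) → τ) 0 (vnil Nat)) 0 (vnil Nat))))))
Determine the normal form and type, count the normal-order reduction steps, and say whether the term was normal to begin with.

normal form:
  5
the term's type:
  Nat
normal-order step count: 11
started in normal form: no
first contracted redex: an elimVec iota-redex


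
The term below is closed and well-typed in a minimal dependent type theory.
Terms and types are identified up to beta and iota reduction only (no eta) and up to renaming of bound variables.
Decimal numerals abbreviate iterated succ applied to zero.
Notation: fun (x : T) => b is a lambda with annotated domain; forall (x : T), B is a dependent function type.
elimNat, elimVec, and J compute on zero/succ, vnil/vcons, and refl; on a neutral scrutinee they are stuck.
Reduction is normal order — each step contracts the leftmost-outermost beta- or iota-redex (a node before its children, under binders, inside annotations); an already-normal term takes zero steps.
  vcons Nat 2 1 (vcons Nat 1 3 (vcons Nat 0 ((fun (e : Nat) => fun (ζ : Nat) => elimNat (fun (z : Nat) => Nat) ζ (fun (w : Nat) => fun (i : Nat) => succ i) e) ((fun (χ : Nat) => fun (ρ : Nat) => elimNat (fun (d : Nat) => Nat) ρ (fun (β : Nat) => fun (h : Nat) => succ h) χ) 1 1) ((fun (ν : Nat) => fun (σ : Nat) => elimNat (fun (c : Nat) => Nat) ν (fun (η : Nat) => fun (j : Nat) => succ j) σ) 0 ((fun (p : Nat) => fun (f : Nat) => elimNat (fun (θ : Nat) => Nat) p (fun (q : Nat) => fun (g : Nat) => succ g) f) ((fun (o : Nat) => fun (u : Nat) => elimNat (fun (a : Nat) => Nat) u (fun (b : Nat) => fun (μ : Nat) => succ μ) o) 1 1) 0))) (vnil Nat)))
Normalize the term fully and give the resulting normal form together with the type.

resulting normal form:
  vcons Nat 2 1 (vcons Nat 1 3 (vcons Nat 0 4 (vnil Nat)))
inferred type:
  Vec Nat 3


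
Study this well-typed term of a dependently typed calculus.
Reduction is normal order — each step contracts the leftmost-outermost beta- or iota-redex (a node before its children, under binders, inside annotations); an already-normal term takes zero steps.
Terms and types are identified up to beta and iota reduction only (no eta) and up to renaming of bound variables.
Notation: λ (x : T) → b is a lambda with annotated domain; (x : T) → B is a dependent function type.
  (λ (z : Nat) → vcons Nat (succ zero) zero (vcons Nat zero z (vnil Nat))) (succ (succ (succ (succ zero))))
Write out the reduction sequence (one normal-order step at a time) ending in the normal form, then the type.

normal-order reduction:
  (λ (z : Nat) → vcons Nat (succ zero) zero (vcons Nat zero z (vnil Nat))) (succ (succ (succ (succ zero))))
  ~> vcons Nat (succ zero) zero (vcons Nat zero (succ (succ (succ (succ zero)))) (vnil Nat))
inferred type:
  Vec Nat (succ (succ zero))


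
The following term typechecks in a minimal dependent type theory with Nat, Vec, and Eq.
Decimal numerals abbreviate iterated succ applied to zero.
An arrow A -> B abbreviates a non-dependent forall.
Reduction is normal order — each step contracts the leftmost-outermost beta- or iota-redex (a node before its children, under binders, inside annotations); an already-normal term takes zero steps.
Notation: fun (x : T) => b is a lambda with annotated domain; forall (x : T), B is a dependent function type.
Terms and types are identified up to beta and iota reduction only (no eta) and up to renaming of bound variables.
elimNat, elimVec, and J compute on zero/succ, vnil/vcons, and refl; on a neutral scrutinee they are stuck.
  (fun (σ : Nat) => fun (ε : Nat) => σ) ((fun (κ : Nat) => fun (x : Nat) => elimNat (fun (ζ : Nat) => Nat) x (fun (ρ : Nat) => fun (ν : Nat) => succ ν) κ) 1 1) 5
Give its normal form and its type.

resulting normal form:
  2
inferred type:
  Nat


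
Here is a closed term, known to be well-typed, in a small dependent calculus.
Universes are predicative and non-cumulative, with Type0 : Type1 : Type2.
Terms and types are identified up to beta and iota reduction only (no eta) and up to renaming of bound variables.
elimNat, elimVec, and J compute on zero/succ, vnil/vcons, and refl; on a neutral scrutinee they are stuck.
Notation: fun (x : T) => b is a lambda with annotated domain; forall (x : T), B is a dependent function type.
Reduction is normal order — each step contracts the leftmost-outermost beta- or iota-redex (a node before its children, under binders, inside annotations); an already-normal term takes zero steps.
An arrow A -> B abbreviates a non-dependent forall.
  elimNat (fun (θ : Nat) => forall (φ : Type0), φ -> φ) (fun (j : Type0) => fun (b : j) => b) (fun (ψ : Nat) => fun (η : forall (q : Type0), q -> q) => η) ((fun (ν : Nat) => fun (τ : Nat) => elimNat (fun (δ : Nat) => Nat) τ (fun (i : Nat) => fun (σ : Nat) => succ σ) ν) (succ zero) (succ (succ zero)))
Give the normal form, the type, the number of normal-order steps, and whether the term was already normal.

reduced normal form:
  fun (θ : Type0) => fun (φ : θ) => φ
the term's type:
  forall (θ : Type0), θ -> θ
reduction steps (normal order): 16
already normal: no
first contracted redex: a beta-redex


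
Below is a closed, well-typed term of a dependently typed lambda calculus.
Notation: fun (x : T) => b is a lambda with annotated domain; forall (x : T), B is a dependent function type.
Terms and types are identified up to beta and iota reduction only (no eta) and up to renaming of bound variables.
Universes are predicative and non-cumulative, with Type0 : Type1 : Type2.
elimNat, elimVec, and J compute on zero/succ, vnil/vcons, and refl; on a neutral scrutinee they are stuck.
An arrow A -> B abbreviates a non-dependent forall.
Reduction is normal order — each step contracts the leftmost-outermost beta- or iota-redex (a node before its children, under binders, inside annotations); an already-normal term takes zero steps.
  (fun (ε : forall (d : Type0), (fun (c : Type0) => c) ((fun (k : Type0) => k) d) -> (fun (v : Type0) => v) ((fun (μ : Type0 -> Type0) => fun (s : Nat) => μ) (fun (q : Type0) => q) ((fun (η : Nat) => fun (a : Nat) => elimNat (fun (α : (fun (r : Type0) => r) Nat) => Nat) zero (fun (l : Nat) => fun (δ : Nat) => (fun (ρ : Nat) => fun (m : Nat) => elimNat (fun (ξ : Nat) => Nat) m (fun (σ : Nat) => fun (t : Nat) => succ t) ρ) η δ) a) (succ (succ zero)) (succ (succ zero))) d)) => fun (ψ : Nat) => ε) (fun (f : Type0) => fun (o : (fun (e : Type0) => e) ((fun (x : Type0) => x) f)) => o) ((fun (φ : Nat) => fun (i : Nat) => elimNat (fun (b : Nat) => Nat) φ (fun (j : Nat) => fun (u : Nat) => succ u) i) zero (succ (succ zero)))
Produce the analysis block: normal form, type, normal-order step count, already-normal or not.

resulting normal form:
  fun (ε : Type0) => fun (d : ε) => d
type:
  forall (ε : Type0), ε -> ε
steps to reach normal form (normal order): 4
already normal: no
first redex: a beta-redex


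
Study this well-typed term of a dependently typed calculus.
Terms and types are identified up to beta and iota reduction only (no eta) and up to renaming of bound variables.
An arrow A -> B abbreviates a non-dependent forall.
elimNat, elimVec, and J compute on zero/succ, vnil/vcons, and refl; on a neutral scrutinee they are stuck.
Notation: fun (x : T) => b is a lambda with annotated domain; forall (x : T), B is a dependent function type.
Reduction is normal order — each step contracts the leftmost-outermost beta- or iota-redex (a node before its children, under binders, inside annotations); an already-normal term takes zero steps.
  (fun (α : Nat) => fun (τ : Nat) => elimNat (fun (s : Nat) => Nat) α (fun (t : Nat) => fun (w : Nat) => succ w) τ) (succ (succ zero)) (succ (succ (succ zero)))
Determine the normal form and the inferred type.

normal form:
  succ (succ (succ (succ (succ zero))))
inferred type:
  Nat


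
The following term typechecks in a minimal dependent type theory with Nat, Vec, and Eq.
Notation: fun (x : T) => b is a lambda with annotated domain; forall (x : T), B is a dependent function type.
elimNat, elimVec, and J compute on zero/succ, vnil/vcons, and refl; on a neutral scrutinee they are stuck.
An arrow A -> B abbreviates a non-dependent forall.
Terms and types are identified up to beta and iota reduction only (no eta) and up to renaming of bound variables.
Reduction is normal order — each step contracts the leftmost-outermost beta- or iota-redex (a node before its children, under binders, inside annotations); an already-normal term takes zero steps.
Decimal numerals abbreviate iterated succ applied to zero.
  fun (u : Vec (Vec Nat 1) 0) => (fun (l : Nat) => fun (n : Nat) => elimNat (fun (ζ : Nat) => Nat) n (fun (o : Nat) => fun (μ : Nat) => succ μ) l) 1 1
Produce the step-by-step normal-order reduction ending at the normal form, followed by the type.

reduction (normal order):
  fun (u : Vec (Vec Nat 1) 0) => (fun (l : Nat) => fun (n : Nat) => elimNat (fun (ζ : Nat) => Nat) n (fun (o : Nat) => fun (μ : Nat) => succ μ) l) 1 1
  ~> fun (u : Vec (Vec Nat 1) 0) => (fun (l : Nat) => elimNat (fun (n : Nat) => Nat) l (fun (ζ : Nat) => fun (o : Nat) => succ o) 1) 1
  ~> fun (u : Vec (Vec Nat 1) 0) => elimNat (fun (l : Nat) => Nat) 1 (fun (n : Nat) => fun (ζ : Nat) => succ ζ) 1
  ~> fun (u : Vec (Vec Nat 1) 0) => (fun (l : Nat) => fun (n : Nat) => succ n) 0 (elimNat (fun (ζ : Nat) => Nat) 1 (fun (o : Nat) => fun (μ : Nat) => succ μ) 0)
  ~> fun (u : Vec (Vec Nat 1) 0) => (fun (l : Nat) => succ l) (elimNat (fun (n : Nat) => Nat) 1 (fun (ζ : Nat) => fun (o : Nat) => succ o) 0)
  ~> fun (u : Vec (Vec Nat 1) 0) => succ (elimNat (fun (l : Nat) => Nat) 1 (fun (n : Nat) => fun (ζ : Nat) => succ ζ) 0)
  ~> fun (u : Vec (Vec Nat 1) 0) => 2
the term's type:
  Vec (Vec Nat 1) 0 -> Nat


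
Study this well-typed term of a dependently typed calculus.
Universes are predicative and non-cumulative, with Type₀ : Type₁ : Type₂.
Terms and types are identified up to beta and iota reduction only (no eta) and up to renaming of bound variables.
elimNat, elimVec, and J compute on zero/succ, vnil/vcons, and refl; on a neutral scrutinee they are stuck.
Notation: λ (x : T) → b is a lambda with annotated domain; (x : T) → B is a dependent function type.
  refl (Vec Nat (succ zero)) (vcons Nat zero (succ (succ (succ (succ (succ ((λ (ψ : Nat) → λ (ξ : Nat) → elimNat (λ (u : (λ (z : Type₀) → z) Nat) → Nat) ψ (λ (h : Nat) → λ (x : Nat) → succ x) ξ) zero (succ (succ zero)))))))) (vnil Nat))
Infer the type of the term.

the term's type:
  Eq (Vec Nat (succ zero)) (vcons Nat zero (succ (succ (succ (succ (succ (succ (succ zero))))))) (vnil Nat)) (vcons Nat zero (succ (succ (succ (succ (succ (succ (succ zero))))))) (vnil Nat))


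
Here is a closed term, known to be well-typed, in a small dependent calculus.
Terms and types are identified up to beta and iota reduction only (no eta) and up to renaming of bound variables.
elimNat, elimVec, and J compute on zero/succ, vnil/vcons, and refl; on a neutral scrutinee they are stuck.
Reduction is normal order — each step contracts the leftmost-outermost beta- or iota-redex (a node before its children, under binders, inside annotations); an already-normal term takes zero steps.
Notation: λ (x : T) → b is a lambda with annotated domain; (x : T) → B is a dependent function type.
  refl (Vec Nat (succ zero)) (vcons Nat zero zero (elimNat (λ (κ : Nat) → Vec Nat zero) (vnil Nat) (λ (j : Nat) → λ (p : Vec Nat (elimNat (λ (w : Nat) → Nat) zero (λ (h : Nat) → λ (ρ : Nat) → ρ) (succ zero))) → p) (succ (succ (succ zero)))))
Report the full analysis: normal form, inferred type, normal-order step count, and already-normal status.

resulting normal form:
  refl (Vec Nat (succ zero)) (vcons Nat zero zero (vnil Nat))
type:
  Eq (Vec Nat (succ zero)) (vcons Nat zero zero (vnil Nat)) (vcons Nat zero zero (vnil Nat))
steps to reach normal form (normal order): 10
term was already normal: no
first contracted redex: an elimNat iota-redex
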